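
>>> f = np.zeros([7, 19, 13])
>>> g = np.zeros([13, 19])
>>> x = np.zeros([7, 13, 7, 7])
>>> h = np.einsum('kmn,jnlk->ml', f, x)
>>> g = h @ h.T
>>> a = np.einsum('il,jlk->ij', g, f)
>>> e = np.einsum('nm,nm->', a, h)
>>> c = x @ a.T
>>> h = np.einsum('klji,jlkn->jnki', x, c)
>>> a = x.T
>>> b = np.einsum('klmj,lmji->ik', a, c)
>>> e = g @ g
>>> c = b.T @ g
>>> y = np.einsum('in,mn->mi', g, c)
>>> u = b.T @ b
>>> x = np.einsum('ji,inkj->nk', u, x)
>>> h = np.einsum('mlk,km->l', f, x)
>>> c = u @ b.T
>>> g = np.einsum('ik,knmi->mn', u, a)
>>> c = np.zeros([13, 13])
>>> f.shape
(7, 19, 13)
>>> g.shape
(13, 7)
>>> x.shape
(13, 7)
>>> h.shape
(19,)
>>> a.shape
(7, 7, 13, 7)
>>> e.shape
(19, 19)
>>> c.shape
(13, 13)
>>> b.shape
(19, 7)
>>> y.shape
(7, 19)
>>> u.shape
(7, 7)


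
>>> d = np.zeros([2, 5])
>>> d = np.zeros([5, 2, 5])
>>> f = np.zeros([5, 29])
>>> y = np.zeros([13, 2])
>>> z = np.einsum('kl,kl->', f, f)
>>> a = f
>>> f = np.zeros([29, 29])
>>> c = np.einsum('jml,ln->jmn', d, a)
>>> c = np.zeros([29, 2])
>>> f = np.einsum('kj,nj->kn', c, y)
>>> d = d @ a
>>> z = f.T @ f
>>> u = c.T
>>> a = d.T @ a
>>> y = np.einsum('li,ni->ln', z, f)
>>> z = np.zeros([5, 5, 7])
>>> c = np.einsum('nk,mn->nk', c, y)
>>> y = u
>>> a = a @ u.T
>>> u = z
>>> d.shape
(5, 2, 29)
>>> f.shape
(29, 13)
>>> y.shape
(2, 29)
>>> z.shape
(5, 5, 7)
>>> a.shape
(29, 2, 2)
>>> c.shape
(29, 2)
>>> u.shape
(5, 5, 7)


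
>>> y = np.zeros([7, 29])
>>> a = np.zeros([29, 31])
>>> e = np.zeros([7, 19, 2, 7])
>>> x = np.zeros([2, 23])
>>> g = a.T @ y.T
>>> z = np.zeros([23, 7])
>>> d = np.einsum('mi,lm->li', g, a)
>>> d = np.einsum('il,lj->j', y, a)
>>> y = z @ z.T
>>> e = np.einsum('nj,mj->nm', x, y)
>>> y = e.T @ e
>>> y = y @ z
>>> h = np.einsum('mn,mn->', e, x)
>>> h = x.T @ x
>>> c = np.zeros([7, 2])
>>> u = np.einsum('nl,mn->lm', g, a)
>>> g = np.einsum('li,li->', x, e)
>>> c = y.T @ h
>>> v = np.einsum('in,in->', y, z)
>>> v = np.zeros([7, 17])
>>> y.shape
(23, 7)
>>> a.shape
(29, 31)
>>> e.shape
(2, 23)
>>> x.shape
(2, 23)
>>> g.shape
()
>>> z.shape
(23, 7)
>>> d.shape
(31,)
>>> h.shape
(23, 23)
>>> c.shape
(7, 23)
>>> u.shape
(7, 29)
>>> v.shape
(7, 17)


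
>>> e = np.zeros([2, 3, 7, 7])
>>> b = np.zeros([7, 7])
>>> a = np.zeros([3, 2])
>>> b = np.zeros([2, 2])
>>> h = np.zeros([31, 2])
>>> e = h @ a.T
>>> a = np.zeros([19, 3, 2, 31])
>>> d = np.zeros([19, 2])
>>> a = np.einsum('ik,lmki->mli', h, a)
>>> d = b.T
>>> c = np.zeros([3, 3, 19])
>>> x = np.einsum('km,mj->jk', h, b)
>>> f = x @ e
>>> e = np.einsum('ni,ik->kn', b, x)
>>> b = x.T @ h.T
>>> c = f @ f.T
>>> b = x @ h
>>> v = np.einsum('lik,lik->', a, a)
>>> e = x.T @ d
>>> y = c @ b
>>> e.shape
(31, 2)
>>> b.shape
(2, 2)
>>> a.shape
(3, 19, 31)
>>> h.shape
(31, 2)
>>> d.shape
(2, 2)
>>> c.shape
(2, 2)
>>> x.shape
(2, 31)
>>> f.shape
(2, 3)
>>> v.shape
()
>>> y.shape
(2, 2)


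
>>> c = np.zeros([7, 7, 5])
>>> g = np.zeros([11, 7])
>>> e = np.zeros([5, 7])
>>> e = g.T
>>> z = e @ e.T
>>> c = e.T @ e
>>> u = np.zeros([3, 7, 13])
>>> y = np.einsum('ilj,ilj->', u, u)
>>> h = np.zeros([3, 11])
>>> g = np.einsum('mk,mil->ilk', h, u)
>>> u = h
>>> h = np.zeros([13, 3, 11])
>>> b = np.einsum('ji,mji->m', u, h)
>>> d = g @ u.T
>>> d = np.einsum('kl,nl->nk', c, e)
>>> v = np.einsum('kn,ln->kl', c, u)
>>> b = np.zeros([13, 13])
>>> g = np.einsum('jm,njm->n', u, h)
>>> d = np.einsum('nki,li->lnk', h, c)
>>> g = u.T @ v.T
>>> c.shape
(11, 11)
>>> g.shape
(11, 11)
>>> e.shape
(7, 11)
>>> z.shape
(7, 7)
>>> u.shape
(3, 11)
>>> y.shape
()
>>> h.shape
(13, 3, 11)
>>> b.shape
(13, 13)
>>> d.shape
(11, 13, 3)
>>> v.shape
(11, 3)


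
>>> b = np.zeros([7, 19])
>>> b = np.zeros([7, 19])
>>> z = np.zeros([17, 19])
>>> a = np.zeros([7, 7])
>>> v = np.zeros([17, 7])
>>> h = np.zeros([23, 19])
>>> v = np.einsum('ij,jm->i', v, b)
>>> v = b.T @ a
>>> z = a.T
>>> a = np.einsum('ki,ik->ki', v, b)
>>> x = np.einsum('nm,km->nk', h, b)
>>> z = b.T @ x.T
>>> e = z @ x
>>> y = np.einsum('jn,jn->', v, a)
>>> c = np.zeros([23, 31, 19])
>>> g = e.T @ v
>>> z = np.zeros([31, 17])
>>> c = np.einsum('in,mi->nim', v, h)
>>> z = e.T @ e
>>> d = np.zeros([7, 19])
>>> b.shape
(7, 19)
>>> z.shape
(7, 7)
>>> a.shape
(19, 7)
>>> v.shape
(19, 7)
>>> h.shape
(23, 19)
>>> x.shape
(23, 7)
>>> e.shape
(19, 7)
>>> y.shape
()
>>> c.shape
(7, 19, 23)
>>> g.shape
(7, 7)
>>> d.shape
(7, 19)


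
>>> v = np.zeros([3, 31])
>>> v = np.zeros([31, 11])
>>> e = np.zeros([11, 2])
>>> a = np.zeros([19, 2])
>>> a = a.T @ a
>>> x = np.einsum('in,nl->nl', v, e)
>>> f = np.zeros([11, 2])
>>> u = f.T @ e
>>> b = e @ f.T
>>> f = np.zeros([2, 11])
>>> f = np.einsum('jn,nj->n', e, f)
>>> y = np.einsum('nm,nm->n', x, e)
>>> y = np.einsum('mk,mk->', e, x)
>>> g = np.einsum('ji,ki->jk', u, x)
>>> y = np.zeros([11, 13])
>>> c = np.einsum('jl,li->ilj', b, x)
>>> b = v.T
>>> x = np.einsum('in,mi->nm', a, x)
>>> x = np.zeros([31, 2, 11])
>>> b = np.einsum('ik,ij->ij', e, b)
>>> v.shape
(31, 11)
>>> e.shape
(11, 2)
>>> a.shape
(2, 2)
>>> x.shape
(31, 2, 11)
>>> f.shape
(2,)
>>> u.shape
(2, 2)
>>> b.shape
(11, 31)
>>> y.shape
(11, 13)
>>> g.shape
(2, 11)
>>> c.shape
(2, 11, 11)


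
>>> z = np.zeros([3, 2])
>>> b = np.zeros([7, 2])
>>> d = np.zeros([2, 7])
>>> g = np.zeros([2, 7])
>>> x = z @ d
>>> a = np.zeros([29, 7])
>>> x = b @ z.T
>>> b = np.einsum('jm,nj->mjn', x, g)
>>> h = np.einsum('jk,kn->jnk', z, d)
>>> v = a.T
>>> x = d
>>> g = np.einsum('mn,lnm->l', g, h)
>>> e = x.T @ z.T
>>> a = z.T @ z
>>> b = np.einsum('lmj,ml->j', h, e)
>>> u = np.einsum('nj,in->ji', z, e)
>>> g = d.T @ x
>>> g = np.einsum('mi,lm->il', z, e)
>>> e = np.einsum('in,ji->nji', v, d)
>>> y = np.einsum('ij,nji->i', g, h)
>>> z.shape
(3, 2)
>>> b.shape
(2,)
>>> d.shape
(2, 7)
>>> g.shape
(2, 7)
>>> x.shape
(2, 7)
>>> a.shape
(2, 2)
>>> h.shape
(3, 7, 2)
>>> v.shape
(7, 29)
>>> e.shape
(29, 2, 7)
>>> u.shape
(2, 7)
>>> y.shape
(2,)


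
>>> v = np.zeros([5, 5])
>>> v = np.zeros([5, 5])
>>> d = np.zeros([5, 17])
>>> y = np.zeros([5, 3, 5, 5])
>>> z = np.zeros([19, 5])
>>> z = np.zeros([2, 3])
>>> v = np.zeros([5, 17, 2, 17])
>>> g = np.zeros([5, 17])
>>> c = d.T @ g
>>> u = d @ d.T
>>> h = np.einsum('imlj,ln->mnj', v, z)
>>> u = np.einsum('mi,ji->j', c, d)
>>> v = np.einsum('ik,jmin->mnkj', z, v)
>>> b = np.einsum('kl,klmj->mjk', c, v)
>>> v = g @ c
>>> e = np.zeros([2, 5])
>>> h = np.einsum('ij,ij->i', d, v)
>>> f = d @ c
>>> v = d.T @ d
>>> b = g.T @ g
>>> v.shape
(17, 17)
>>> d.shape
(5, 17)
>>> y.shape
(5, 3, 5, 5)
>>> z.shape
(2, 3)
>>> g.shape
(5, 17)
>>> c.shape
(17, 17)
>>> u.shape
(5,)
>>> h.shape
(5,)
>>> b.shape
(17, 17)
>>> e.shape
(2, 5)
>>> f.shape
(5, 17)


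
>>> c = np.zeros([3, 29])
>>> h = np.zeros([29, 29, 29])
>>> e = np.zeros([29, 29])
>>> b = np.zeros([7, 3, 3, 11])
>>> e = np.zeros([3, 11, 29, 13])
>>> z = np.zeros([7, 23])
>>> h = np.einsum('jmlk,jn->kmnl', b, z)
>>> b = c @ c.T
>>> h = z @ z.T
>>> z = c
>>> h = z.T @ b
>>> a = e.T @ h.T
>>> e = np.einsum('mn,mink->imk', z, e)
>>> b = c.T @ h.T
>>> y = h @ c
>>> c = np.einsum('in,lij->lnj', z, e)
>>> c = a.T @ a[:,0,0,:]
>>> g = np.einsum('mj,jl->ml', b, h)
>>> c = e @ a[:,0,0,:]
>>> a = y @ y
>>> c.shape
(11, 3, 29)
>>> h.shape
(29, 3)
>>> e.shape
(11, 3, 13)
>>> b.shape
(29, 29)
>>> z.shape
(3, 29)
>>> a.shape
(29, 29)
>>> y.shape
(29, 29)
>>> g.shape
(29, 3)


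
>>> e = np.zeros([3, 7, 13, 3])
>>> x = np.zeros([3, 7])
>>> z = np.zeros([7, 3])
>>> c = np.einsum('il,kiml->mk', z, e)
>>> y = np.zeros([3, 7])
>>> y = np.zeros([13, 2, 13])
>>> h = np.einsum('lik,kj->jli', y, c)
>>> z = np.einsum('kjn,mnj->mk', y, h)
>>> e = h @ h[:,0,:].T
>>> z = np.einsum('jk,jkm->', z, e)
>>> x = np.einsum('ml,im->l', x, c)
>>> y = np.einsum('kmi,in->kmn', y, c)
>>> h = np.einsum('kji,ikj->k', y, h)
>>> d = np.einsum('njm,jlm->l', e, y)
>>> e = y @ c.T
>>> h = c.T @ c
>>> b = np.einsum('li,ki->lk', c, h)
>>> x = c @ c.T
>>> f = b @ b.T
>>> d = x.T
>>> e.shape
(13, 2, 13)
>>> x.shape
(13, 13)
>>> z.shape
()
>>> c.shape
(13, 3)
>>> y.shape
(13, 2, 3)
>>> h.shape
(3, 3)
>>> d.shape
(13, 13)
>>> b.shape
(13, 3)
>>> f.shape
(13, 13)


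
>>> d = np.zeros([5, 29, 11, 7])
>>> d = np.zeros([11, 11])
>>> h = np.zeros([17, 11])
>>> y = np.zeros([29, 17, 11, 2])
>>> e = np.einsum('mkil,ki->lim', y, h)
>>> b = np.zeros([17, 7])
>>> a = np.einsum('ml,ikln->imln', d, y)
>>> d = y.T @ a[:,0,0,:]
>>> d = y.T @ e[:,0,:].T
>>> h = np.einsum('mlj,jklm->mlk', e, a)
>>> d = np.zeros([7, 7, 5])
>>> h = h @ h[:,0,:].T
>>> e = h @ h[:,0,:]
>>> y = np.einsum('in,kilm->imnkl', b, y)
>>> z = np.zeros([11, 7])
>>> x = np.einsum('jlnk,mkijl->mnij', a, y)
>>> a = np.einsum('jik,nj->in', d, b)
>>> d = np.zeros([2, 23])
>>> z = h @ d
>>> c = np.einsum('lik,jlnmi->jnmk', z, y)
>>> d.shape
(2, 23)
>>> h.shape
(2, 11, 2)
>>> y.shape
(17, 2, 7, 29, 11)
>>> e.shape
(2, 11, 2)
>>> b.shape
(17, 7)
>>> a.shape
(7, 17)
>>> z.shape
(2, 11, 23)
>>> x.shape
(17, 11, 7, 29)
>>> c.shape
(17, 7, 29, 23)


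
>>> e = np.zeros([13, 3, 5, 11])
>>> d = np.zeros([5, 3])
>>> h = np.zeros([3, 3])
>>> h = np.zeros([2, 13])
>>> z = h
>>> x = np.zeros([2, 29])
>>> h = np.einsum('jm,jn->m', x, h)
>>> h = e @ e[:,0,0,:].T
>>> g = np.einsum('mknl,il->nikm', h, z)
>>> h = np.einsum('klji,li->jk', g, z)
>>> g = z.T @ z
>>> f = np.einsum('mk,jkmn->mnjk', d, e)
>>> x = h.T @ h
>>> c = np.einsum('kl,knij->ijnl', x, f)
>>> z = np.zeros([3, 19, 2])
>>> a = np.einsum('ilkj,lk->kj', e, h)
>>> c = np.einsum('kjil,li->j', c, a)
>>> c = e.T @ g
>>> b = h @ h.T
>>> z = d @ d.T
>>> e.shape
(13, 3, 5, 11)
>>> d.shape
(5, 3)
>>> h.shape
(3, 5)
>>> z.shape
(5, 5)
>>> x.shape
(5, 5)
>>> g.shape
(13, 13)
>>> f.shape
(5, 11, 13, 3)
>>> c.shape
(11, 5, 3, 13)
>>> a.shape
(5, 11)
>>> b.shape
(3, 3)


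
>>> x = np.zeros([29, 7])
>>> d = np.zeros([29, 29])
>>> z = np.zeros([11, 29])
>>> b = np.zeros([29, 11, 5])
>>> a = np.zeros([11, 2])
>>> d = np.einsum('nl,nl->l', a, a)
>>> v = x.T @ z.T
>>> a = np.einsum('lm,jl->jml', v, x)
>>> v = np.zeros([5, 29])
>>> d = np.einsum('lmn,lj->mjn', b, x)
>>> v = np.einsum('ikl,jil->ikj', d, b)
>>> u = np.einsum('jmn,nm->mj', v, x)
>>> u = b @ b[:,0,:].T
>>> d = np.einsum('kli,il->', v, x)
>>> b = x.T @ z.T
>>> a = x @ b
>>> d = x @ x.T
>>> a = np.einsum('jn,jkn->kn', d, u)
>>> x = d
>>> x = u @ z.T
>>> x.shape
(29, 11, 11)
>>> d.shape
(29, 29)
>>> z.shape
(11, 29)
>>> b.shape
(7, 11)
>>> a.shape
(11, 29)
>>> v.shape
(11, 7, 29)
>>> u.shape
(29, 11, 29)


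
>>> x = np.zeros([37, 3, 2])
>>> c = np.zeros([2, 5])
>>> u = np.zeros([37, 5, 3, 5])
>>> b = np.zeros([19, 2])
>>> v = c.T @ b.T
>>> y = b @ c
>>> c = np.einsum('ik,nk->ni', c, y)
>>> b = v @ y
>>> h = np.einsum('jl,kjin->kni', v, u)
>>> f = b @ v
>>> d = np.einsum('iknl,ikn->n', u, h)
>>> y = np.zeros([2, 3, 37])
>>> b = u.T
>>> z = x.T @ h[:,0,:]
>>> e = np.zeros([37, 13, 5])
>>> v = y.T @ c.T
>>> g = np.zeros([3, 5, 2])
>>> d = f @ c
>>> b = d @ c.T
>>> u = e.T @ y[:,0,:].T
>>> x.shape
(37, 3, 2)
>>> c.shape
(19, 2)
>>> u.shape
(5, 13, 2)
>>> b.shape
(5, 19)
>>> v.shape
(37, 3, 19)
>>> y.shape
(2, 3, 37)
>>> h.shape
(37, 5, 3)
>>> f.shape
(5, 19)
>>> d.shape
(5, 2)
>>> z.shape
(2, 3, 3)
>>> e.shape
(37, 13, 5)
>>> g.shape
(3, 5, 2)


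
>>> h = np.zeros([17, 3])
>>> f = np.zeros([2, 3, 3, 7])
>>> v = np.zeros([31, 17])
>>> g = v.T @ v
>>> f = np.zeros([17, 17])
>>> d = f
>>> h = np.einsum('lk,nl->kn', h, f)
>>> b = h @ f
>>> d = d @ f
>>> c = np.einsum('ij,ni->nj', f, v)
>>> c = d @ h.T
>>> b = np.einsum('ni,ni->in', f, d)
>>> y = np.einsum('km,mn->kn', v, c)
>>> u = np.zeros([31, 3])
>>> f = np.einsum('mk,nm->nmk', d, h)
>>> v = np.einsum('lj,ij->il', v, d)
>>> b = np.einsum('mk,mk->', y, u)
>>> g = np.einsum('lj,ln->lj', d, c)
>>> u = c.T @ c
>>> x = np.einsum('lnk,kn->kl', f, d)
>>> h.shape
(3, 17)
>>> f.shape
(3, 17, 17)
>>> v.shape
(17, 31)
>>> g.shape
(17, 17)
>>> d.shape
(17, 17)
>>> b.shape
()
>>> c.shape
(17, 3)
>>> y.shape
(31, 3)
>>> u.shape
(3, 3)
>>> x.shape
(17, 3)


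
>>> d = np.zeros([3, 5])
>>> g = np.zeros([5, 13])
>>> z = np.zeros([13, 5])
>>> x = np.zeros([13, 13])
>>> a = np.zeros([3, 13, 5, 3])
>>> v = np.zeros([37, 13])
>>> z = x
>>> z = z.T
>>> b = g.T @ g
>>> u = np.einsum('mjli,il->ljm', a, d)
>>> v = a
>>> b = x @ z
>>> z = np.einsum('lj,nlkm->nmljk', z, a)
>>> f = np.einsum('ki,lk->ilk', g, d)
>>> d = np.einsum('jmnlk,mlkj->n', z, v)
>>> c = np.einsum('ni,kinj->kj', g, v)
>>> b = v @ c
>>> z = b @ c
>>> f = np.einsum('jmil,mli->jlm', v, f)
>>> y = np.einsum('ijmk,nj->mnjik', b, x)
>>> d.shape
(13,)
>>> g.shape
(5, 13)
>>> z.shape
(3, 13, 5, 3)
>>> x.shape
(13, 13)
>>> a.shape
(3, 13, 5, 3)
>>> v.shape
(3, 13, 5, 3)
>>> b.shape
(3, 13, 5, 3)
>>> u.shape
(5, 13, 3)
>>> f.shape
(3, 3, 13)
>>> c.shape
(3, 3)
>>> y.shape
(5, 13, 13, 3, 3)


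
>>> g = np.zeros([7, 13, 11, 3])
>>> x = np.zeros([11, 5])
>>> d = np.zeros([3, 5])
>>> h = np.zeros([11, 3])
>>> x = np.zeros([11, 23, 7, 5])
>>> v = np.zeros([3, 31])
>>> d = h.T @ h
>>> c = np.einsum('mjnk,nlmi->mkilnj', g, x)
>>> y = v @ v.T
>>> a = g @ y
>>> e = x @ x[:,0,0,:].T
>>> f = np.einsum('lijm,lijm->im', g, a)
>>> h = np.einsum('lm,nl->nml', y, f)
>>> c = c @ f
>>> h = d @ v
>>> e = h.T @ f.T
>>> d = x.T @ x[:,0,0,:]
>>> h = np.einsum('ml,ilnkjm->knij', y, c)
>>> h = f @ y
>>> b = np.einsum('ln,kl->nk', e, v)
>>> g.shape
(7, 13, 11, 3)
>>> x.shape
(11, 23, 7, 5)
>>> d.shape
(5, 7, 23, 5)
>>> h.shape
(13, 3)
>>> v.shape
(3, 31)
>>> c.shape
(7, 3, 5, 23, 11, 3)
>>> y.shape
(3, 3)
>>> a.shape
(7, 13, 11, 3)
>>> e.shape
(31, 13)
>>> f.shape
(13, 3)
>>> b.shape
(13, 3)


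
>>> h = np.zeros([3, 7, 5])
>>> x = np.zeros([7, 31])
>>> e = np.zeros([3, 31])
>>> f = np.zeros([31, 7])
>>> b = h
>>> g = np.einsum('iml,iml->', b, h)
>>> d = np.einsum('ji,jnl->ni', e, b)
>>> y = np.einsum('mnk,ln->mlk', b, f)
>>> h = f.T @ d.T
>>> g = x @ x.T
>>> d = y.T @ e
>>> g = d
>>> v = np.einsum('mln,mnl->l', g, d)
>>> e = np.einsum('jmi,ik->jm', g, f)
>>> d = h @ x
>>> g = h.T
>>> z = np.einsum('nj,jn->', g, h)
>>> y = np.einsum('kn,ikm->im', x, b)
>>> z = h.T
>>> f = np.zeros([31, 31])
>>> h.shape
(7, 7)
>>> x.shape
(7, 31)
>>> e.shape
(5, 31)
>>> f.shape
(31, 31)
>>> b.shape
(3, 7, 5)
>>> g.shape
(7, 7)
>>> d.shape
(7, 31)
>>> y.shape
(3, 5)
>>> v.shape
(31,)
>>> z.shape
(7, 7)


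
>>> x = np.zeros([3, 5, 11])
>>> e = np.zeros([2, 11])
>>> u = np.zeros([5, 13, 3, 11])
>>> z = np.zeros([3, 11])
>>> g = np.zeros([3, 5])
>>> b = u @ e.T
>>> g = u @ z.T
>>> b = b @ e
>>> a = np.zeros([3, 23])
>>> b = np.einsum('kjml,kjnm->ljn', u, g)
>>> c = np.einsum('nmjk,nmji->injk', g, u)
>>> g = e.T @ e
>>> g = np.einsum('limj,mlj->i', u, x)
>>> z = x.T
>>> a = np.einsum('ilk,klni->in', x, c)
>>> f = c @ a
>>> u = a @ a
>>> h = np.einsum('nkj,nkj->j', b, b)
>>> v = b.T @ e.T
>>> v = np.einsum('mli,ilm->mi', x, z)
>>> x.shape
(3, 5, 11)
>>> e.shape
(2, 11)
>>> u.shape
(3, 3)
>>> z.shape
(11, 5, 3)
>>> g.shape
(13,)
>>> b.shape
(11, 13, 3)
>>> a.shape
(3, 3)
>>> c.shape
(11, 5, 3, 3)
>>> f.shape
(11, 5, 3, 3)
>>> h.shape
(3,)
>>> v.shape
(3, 11)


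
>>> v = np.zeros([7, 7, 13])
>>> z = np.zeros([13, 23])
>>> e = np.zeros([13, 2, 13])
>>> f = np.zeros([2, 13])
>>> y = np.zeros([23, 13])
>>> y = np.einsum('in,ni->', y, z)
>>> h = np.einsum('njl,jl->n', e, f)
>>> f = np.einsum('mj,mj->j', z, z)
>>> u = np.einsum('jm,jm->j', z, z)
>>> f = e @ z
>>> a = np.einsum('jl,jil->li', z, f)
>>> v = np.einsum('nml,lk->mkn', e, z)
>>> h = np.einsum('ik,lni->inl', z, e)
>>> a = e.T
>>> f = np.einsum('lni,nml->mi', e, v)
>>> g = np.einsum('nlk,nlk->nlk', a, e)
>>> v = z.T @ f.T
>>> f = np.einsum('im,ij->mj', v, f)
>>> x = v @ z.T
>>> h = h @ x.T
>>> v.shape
(23, 23)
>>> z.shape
(13, 23)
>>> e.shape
(13, 2, 13)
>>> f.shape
(23, 13)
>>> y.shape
()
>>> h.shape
(13, 2, 23)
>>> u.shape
(13,)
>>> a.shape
(13, 2, 13)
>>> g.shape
(13, 2, 13)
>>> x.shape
(23, 13)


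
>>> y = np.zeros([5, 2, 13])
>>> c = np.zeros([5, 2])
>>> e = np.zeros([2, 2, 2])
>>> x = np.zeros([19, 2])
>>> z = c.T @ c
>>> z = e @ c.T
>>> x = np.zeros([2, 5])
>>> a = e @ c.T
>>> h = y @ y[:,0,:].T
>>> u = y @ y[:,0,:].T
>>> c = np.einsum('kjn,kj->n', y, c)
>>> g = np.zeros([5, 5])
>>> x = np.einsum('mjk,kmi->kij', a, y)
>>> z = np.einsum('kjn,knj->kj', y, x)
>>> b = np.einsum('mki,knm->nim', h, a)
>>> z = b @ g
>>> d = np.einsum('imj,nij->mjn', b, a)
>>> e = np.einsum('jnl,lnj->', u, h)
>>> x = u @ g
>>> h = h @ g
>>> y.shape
(5, 2, 13)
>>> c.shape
(13,)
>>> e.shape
()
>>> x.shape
(5, 2, 5)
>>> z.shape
(2, 5, 5)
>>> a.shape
(2, 2, 5)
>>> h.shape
(5, 2, 5)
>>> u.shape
(5, 2, 5)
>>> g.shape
(5, 5)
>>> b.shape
(2, 5, 5)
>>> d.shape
(5, 5, 2)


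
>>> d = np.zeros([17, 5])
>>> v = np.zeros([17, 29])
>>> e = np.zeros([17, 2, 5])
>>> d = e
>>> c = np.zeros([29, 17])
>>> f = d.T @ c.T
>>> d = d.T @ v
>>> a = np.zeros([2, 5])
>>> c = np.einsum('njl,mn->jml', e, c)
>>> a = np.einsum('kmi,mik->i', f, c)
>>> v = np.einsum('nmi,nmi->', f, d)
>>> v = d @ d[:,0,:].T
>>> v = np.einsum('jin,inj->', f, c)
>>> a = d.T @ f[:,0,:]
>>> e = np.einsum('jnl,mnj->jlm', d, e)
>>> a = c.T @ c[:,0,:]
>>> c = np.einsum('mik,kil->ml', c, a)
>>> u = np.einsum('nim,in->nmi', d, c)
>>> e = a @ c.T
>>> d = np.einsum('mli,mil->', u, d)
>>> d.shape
()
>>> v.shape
()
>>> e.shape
(5, 29, 2)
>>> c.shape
(2, 5)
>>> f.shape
(5, 2, 29)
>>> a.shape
(5, 29, 5)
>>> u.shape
(5, 29, 2)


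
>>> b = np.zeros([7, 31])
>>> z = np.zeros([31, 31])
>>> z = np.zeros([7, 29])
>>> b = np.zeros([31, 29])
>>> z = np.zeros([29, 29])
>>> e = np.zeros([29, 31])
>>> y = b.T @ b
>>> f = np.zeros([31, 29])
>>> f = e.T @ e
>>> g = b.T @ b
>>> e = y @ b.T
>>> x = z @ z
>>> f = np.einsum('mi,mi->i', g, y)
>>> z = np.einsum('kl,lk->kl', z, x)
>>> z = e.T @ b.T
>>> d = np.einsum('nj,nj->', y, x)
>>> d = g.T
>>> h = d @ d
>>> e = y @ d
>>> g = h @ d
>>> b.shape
(31, 29)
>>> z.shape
(31, 31)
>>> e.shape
(29, 29)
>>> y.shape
(29, 29)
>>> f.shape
(29,)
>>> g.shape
(29, 29)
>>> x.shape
(29, 29)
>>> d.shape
(29, 29)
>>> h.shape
(29, 29)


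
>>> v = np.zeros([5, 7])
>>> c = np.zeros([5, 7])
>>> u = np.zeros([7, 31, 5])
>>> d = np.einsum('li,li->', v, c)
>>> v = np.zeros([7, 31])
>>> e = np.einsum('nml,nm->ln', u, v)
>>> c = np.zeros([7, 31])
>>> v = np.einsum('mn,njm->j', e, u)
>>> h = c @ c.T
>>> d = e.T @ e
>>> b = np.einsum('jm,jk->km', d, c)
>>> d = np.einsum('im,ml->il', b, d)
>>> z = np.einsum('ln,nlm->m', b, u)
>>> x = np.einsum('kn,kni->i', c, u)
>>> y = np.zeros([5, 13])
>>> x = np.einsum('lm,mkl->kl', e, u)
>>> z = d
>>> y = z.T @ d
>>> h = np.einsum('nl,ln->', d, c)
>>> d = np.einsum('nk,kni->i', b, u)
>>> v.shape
(31,)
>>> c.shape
(7, 31)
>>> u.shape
(7, 31, 5)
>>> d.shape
(5,)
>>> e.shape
(5, 7)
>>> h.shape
()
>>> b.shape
(31, 7)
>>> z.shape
(31, 7)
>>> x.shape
(31, 5)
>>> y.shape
(7, 7)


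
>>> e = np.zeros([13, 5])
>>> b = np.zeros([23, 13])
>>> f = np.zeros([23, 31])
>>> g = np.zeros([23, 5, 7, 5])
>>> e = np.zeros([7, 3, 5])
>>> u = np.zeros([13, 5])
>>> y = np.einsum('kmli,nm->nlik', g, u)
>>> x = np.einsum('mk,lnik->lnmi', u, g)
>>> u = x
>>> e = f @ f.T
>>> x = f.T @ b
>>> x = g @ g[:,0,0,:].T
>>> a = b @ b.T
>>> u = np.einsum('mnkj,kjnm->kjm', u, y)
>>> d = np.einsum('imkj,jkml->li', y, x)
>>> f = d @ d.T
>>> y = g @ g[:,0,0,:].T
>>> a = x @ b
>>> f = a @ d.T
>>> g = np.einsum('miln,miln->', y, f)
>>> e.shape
(23, 23)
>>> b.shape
(23, 13)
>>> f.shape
(23, 5, 7, 23)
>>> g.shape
()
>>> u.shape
(13, 7, 23)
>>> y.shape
(23, 5, 7, 23)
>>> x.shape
(23, 5, 7, 23)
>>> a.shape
(23, 5, 7, 13)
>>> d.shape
(23, 13)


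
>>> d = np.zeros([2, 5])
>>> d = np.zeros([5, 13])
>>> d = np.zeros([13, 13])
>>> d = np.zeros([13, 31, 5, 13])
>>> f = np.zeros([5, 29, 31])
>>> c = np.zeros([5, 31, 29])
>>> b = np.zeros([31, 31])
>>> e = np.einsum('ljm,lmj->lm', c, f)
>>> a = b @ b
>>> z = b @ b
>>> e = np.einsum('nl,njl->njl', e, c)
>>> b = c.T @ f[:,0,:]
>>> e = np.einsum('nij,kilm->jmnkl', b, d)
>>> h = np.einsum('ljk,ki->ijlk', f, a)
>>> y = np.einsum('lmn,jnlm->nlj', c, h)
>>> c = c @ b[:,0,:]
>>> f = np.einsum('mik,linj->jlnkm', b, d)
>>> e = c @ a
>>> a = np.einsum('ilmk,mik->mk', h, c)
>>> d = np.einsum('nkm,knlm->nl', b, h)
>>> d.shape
(29, 5)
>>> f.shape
(13, 13, 5, 31, 29)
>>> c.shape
(5, 31, 31)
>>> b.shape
(29, 31, 31)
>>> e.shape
(5, 31, 31)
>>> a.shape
(5, 31)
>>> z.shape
(31, 31)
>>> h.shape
(31, 29, 5, 31)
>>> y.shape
(29, 5, 31)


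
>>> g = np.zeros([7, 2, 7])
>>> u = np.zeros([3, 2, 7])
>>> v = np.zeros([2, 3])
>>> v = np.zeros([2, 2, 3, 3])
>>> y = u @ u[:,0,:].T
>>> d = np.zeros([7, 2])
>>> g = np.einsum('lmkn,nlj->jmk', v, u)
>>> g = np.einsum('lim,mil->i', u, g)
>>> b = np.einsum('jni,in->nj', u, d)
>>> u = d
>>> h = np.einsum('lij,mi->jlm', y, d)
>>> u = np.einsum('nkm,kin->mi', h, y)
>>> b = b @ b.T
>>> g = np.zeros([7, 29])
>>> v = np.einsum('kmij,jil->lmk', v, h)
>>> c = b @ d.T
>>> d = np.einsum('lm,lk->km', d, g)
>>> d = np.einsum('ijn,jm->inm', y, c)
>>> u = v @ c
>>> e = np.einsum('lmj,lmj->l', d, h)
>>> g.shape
(7, 29)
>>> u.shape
(7, 2, 7)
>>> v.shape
(7, 2, 2)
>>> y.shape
(3, 2, 3)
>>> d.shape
(3, 3, 7)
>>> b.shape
(2, 2)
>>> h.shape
(3, 3, 7)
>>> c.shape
(2, 7)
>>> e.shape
(3,)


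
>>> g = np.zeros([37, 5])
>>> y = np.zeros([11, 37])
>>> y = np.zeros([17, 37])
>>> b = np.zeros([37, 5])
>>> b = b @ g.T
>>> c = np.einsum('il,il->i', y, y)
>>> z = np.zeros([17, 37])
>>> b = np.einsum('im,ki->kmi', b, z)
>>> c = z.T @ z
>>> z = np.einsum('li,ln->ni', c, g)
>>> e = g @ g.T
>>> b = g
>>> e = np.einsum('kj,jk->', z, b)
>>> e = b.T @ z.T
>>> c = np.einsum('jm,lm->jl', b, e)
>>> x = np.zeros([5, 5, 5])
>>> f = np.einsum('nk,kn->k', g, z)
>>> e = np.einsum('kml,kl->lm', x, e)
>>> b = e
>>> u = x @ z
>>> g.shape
(37, 5)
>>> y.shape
(17, 37)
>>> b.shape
(5, 5)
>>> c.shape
(37, 5)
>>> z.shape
(5, 37)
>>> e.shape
(5, 5)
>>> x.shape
(5, 5, 5)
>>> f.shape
(5,)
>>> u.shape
(5, 5, 37)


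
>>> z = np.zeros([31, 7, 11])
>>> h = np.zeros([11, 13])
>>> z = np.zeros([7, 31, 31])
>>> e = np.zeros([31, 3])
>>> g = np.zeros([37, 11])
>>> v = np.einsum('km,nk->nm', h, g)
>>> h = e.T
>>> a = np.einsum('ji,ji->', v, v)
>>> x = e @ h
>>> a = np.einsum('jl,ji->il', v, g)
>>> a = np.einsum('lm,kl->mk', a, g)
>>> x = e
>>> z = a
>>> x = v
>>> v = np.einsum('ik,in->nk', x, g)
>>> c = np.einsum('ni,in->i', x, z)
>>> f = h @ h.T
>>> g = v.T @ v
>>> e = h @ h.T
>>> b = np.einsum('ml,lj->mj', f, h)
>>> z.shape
(13, 37)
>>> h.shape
(3, 31)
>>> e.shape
(3, 3)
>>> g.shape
(13, 13)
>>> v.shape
(11, 13)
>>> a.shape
(13, 37)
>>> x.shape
(37, 13)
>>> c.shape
(13,)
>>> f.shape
(3, 3)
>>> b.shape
(3, 31)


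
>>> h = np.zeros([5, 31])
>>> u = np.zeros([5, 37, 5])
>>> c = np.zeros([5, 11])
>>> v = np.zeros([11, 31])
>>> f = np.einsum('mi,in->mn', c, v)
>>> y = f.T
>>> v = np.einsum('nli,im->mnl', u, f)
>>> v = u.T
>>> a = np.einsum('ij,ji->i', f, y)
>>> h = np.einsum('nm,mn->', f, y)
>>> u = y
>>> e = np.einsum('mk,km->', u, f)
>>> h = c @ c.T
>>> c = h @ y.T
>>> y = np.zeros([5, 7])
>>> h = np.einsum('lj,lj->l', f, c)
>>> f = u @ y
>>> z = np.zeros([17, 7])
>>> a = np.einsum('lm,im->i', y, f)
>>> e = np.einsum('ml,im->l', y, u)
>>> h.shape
(5,)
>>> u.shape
(31, 5)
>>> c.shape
(5, 31)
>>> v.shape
(5, 37, 5)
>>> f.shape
(31, 7)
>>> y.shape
(5, 7)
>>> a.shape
(31,)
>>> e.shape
(7,)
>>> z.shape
(17, 7)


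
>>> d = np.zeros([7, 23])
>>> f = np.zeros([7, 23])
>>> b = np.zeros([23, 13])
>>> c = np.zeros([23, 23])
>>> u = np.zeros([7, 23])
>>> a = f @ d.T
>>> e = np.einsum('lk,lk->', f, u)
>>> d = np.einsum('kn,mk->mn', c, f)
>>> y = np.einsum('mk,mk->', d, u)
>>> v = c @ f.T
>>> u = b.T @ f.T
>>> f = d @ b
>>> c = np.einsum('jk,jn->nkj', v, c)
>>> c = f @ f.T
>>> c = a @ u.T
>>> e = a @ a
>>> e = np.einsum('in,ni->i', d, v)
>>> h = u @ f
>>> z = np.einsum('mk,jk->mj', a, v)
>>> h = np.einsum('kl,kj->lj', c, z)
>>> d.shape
(7, 23)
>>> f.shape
(7, 13)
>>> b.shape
(23, 13)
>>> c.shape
(7, 13)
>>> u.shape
(13, 7)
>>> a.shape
(7, 7)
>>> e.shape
(7,)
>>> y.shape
()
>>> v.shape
(23, 7)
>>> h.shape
(13, 23)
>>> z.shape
(7, 23)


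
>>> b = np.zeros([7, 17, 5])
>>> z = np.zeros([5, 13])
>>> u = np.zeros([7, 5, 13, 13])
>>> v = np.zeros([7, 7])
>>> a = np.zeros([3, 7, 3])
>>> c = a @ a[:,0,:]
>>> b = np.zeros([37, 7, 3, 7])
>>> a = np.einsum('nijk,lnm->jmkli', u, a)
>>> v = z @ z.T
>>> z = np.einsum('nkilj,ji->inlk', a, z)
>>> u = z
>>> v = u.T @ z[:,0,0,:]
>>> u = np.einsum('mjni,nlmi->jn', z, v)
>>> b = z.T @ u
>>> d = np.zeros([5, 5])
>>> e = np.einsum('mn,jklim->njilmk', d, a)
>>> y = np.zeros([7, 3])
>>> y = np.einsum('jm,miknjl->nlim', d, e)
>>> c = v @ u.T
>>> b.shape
(3, 3, 13, 3)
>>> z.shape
(13, 13, 3, 3)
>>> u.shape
(13, 3)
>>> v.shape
(3, 3, 13, 3)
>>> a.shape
(13, 3, 13, 3, 5)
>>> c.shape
(3, 3, 13, 13)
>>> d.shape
(5, 5)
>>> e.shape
(5, 13, 3, 13, 5, 3)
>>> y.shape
(13, 3, 13, 5)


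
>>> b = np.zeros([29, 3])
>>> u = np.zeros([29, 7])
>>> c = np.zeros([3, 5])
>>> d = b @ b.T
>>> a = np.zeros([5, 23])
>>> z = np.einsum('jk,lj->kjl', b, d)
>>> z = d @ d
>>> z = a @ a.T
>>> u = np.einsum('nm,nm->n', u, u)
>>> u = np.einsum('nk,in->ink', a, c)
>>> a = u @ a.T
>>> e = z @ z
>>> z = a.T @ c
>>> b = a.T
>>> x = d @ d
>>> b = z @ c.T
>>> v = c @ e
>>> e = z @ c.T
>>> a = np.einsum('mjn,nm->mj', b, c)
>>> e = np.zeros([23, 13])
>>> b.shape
(5, 5, 3)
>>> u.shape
(3, 5, 23)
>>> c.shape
(3, 5)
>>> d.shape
(29, 29)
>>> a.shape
(5, 5)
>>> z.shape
(5, 5, 5)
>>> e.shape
(23, 13)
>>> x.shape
(29, 29)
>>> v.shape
(3, 5)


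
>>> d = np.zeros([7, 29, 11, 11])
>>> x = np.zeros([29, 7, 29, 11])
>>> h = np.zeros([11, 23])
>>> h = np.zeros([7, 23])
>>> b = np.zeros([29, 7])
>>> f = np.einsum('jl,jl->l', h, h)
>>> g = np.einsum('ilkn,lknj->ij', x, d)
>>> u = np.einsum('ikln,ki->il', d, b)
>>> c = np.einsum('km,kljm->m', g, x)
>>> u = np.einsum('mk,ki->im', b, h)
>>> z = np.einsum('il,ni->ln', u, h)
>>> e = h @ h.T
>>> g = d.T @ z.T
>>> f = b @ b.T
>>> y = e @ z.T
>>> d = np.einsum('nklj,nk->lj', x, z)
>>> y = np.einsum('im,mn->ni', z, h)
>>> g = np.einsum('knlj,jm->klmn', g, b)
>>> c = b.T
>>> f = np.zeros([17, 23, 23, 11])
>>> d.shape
(29, 11)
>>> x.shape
(29, 7, 29, 11)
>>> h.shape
(7, 23)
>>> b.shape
(29, 7)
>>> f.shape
(17, 23, 23, 11)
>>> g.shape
(11, 29, 7, 11)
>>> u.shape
(23, 29)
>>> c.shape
(7, 29)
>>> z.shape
(29, 7)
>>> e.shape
(7, 7)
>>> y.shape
(23, 29)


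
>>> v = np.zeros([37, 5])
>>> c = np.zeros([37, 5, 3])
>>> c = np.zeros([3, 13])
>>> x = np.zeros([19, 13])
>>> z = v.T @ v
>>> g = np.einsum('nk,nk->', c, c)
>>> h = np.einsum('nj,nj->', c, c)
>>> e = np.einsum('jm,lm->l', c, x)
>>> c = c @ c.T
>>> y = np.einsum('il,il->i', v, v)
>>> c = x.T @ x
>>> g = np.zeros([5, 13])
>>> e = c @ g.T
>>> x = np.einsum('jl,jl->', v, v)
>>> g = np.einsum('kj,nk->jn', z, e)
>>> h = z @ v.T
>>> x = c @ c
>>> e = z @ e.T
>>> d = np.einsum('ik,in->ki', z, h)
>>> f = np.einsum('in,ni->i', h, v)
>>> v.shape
(37, 5)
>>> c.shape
(13, 13)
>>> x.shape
(13, 13)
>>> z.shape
(5, 5)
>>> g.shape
(5, 13)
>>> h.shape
(5, 37)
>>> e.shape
(5, 13)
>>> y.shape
(37,)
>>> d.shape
(5, 5)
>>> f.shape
(5,)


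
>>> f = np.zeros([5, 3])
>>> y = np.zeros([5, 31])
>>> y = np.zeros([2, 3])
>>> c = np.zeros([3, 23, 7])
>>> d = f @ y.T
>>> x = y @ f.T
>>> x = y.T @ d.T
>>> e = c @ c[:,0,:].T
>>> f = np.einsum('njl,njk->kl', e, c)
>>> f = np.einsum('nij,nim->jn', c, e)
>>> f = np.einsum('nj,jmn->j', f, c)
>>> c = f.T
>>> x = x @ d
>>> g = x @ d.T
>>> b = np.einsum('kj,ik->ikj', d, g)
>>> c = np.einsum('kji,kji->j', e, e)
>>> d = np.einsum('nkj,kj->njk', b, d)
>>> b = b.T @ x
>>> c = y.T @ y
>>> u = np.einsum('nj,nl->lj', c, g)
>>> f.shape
(3,)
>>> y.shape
(2, 3)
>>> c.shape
(3, 3)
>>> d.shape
(3, 2, 5)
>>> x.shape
(3, 2)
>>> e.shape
(3, 23, 3)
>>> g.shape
(3, 5)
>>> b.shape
(2, 5, 2)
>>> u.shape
(5, 3)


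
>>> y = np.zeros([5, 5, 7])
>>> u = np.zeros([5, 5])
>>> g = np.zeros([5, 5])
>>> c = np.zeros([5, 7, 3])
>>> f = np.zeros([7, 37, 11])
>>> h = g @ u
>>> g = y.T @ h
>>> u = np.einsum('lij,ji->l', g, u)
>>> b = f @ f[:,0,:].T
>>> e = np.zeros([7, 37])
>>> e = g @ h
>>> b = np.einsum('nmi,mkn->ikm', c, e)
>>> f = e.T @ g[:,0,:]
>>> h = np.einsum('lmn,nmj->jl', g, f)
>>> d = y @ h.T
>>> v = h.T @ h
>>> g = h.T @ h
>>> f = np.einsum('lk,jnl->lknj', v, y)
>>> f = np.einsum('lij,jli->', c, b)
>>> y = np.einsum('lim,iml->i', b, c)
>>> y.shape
(5,)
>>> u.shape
(7,)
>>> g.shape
(7, 7)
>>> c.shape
(5, 7, 3)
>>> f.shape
()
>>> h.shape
(5, 7)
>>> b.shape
(3, 5, 7)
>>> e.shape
(7, 5, 5)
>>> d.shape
(5, 5, 5)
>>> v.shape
(7, 7)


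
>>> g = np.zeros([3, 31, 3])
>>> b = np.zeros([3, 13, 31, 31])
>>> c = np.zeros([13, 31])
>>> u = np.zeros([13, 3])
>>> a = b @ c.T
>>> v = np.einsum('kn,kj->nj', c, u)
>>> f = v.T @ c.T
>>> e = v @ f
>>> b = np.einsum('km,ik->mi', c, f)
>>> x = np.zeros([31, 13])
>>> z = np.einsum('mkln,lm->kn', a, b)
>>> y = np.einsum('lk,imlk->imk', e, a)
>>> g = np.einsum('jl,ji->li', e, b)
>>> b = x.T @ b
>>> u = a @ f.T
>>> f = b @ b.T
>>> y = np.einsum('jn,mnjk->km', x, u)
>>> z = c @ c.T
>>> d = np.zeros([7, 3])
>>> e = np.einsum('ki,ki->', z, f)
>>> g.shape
(13, 3)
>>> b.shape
(13, 3)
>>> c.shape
(13, 31)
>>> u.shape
(3, 13, 31, 3)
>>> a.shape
(3, 13, 31, 13)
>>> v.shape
(31, 3)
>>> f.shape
(13, 13)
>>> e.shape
()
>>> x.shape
(31, 13)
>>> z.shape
(13, 13)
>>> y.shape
(3, 3)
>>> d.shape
(7, 3)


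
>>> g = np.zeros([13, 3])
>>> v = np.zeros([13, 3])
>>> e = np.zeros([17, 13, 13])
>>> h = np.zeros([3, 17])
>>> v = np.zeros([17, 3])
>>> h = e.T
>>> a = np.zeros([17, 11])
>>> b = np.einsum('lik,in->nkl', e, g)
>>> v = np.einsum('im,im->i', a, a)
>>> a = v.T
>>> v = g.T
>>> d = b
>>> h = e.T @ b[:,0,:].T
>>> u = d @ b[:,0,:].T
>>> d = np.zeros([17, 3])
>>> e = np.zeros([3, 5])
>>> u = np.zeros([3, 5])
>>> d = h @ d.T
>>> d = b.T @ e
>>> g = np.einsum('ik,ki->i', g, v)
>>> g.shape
(13,)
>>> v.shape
(3, 13)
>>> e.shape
(3, 5)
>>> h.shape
(13, 13, 3)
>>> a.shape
(17,)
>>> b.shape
(3, 13, 17)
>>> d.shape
(17, 13, 5)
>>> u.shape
(3, 5)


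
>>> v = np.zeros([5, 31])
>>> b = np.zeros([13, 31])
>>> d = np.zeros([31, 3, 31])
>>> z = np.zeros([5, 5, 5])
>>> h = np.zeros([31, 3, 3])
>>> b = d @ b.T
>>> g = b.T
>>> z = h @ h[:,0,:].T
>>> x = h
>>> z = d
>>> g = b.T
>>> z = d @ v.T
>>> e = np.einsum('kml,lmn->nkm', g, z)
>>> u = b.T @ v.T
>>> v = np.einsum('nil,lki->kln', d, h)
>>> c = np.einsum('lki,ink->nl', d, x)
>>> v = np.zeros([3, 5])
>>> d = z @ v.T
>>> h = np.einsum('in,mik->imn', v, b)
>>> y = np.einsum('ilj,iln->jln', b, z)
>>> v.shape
(3, 5)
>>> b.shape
(31, 3, 13)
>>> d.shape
(31, 3, 3)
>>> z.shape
(31, 3, 5)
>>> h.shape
(3, 31, 5)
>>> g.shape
(13, 3, 31)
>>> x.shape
(31, 3, 3)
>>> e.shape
(5, 13, 3)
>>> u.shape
(13, 3, 5)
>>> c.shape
(3, 31)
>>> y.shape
(13, 3, 5)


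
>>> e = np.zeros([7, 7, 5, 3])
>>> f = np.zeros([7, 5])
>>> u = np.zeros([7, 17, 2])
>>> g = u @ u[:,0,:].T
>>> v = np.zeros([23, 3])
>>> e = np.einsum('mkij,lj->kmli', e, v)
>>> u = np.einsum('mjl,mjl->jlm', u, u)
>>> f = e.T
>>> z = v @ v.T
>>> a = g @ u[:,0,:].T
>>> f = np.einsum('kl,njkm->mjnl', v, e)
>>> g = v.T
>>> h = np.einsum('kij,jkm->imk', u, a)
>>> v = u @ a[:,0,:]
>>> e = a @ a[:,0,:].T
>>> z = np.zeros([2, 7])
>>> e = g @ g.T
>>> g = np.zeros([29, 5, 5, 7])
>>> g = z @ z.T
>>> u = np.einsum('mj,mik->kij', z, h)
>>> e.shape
(3, 3)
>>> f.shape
(5, 7, 7, 3)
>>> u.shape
(17, 17, 7)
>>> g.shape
(2, 2)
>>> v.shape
(17, 2, 17)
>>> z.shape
(2, 7)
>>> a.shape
(7, 17, 17)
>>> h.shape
(2, 17, 17)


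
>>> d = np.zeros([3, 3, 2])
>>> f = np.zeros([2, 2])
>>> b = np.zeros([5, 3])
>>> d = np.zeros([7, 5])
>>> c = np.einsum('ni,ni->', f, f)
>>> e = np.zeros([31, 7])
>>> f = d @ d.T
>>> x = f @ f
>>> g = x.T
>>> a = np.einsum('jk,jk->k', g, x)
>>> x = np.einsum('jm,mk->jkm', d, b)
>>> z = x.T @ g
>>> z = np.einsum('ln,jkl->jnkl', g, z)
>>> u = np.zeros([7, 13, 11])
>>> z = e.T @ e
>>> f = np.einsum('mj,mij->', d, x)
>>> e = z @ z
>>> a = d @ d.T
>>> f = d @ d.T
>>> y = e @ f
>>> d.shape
(7, 5)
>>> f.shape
(7, 7)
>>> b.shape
(5, 3)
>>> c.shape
()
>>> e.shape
(7, 7)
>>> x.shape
(7, 3, 5)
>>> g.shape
(7, 7)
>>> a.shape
(7, 7)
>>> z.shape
(7, 7)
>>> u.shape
(7, 13, 11)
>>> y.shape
(7, 7)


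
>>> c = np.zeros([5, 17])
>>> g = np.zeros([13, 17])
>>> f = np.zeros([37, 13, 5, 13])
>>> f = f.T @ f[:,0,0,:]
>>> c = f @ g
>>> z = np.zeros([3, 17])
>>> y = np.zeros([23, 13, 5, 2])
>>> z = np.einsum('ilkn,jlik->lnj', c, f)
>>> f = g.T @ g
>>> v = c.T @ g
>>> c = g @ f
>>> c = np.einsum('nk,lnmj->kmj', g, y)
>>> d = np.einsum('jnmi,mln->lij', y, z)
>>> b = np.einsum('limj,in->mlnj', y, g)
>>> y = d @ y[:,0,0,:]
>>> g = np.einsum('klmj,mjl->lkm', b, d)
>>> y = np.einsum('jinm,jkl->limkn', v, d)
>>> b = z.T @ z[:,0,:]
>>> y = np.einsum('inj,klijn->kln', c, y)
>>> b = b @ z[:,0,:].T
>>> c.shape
(17, 5, 2)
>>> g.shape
(23, 5, 17)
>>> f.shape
(17, 17)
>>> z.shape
(5, 17, 13)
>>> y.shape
(23, 13, 5)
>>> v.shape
(17, 13, 5, 17)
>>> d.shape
(17, 2, 23)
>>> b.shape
(13, 17, 5)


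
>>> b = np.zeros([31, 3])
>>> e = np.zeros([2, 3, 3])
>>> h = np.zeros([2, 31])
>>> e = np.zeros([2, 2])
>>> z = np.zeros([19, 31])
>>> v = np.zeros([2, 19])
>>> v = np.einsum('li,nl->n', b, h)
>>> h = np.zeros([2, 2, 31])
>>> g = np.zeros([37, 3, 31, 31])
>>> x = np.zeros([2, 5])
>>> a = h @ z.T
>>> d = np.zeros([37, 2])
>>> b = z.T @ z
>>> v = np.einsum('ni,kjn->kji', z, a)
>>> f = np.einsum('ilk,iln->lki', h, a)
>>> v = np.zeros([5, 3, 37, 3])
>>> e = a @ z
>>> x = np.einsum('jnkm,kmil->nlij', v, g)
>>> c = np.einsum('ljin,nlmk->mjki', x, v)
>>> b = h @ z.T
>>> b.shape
(2, 2, 19)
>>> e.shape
(2, 2, 31)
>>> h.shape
(2, 2, 31)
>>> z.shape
(19, 31)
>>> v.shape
(5, 3, 37, 3)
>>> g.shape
(37, 3, 31, 31)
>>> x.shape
(3, 31, 31, 5)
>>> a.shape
(2, 2, 19)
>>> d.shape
(37, 2)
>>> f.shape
(2, 31, 2)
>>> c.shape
(37, 31, 3, 31)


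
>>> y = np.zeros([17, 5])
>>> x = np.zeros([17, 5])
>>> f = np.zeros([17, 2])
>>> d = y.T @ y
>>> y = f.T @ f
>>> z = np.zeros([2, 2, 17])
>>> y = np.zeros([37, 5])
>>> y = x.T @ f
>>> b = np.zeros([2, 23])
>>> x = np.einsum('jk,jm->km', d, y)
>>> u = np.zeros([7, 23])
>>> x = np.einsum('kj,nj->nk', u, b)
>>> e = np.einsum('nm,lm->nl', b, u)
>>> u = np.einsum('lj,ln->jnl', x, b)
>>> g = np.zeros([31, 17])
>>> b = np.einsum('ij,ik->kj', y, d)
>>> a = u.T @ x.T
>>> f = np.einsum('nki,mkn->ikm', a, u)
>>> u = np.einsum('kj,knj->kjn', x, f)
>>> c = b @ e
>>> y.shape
(5, 2)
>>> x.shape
(2, 7)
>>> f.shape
(2, 23, 7)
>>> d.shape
(5, 5)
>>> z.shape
(2, 2, 17)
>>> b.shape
(5, 2)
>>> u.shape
(2, 7, 23)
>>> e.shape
(2, 7)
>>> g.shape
(31, 17)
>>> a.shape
(2, 23, 2)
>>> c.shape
(5, 7)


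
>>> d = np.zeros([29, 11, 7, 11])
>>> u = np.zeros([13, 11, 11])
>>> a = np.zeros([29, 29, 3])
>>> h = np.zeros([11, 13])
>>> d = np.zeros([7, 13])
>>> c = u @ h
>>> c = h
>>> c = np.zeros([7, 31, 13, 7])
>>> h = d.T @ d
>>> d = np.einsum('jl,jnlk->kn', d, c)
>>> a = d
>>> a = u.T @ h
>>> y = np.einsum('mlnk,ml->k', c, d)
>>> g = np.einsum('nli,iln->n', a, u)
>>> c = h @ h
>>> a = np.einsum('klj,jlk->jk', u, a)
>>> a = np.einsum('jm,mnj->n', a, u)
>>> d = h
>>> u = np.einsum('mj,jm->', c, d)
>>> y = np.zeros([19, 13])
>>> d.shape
(13, 13)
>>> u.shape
()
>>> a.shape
(11,)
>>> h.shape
(13, 13)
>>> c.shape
(13, 13)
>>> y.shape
(19, 13)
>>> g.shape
(11,)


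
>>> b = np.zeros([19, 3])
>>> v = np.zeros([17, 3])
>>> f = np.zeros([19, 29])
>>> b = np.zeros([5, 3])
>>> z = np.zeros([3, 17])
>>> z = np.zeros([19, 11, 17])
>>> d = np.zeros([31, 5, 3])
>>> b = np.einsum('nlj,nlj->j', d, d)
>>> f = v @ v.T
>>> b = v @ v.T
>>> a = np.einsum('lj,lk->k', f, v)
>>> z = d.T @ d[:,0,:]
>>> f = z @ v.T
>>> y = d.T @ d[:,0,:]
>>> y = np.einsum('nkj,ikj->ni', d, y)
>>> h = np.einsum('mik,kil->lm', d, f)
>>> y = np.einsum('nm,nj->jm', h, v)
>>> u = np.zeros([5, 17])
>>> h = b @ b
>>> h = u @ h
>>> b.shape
(17, 17)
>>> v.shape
(17, 3)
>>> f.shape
(3, 5, 17)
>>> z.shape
(3, 5, 3)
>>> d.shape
(31, 5, 3)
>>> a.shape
(3,)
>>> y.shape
(3, 31)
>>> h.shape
(5, 17)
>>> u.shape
(5, 17)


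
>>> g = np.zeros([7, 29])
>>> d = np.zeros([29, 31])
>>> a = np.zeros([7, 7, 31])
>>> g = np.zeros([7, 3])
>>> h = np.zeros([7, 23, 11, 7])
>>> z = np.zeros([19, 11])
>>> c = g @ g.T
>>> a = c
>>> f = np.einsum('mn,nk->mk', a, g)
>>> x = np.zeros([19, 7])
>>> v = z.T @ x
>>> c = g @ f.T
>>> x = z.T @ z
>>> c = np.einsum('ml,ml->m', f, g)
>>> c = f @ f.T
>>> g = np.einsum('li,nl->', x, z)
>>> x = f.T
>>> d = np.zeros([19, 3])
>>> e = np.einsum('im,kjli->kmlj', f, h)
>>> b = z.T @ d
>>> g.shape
()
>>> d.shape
(19, 3)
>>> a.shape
(7, 7)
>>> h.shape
(7, 23, 11, 7)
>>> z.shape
(19, 11)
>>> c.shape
(7, 7)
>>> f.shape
(7, 3)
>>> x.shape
(3, 7)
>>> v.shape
(11, 7)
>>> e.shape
(7, 3, 11, 23)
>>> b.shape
(11, 3)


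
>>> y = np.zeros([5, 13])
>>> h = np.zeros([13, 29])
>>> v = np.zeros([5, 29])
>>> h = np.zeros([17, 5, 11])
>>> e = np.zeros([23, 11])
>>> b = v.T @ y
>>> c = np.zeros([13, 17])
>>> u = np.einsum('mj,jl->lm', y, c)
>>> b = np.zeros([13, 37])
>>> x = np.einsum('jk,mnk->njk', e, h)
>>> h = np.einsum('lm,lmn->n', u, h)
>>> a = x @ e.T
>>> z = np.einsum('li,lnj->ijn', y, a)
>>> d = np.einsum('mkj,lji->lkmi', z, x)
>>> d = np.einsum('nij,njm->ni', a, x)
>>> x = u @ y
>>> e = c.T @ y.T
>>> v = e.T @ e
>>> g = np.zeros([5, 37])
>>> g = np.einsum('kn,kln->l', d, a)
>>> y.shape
(5, 13)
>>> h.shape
(11,)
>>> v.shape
(5, 5)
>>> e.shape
(17, 5)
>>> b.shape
(13, 37)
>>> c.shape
(13, 17)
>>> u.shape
(17, 5)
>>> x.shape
(17, 13)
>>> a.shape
(5, 23, 23)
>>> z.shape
(13, 23, 23)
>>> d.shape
(5, 23)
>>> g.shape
(23,)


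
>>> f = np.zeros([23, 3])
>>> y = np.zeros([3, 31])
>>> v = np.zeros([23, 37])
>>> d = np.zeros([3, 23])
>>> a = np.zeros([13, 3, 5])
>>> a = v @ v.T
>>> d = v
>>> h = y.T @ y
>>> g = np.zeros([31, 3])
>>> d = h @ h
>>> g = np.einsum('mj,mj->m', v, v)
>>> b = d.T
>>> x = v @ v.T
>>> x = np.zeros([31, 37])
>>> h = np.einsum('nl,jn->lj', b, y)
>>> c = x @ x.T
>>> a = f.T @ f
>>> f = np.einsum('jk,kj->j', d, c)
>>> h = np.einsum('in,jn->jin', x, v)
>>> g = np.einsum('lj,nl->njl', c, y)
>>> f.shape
(31,)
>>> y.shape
(3, 31)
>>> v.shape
(23, 37)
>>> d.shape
(31, 31)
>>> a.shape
(3, 3)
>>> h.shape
(23, 31, 37)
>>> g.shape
(3, 31, 31)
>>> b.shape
(31, 31)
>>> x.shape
(31, 37)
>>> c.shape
(31, 31)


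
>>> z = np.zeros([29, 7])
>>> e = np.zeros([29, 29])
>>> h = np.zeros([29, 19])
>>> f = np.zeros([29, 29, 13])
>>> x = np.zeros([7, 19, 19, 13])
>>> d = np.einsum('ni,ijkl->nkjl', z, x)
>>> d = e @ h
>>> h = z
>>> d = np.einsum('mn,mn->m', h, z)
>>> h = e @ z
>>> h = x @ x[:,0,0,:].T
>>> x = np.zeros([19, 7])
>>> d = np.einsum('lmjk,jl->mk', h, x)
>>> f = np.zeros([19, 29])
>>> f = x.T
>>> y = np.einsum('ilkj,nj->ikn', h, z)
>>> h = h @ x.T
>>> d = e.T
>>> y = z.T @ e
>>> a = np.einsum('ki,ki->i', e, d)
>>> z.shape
(29, 7)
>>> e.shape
(29, 29)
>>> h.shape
(7, 19, 19, 19)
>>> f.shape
(7, 19)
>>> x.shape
(19, 7)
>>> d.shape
(29, 29)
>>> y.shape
(7, 29)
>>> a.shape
(29,)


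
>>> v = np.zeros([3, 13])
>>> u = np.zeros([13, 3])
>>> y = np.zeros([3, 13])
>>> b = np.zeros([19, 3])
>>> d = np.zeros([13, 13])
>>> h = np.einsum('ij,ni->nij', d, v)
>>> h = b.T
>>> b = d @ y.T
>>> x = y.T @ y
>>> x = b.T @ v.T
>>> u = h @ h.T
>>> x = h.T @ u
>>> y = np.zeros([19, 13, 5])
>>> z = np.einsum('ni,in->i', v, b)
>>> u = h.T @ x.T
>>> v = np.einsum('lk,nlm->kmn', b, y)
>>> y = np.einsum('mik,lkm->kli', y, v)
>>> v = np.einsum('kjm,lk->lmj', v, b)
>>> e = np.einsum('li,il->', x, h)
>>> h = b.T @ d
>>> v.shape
(13, 19, 5)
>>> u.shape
(19, 19)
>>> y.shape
(5, 3, 13)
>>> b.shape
(13, 3)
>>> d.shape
(13, 13)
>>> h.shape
(3, 13)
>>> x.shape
(19, 3)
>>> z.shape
(13,)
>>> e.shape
()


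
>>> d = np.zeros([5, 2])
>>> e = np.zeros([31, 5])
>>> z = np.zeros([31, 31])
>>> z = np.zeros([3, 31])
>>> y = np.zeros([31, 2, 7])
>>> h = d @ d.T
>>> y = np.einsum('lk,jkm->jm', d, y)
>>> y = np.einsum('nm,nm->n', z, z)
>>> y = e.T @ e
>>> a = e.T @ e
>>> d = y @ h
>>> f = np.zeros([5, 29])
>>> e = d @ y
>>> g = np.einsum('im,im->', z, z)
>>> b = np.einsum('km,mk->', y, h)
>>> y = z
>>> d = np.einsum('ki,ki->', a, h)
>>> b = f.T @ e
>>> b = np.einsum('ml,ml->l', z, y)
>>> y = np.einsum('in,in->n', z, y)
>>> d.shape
()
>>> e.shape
(5, 5)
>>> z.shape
(3, 31)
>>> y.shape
(31,)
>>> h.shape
(5, 5)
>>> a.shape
(5, 5)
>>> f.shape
(5, 29)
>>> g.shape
()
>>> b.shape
(31,)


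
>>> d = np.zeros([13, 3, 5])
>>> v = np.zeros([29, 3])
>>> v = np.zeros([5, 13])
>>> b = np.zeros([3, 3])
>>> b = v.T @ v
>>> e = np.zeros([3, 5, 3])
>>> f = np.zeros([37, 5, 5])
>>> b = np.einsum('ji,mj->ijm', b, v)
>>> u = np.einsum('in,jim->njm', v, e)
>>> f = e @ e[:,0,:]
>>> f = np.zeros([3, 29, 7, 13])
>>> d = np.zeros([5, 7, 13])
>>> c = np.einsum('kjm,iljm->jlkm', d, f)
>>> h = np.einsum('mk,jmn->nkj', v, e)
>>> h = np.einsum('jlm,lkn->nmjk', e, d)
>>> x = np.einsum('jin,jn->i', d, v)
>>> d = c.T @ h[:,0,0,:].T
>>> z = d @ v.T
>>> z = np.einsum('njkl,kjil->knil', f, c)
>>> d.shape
(13, 5, 29, 13)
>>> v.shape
(5, 13)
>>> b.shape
(13, 13, 5)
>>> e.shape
(3, 5, 3)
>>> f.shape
(3, 29, 7, 13)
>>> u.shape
(13, 3, 3)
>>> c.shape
(7, 29, 5, 13)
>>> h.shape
(13, 3, 3, 7)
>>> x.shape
(7,)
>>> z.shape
(7, 3, 5, 13)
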